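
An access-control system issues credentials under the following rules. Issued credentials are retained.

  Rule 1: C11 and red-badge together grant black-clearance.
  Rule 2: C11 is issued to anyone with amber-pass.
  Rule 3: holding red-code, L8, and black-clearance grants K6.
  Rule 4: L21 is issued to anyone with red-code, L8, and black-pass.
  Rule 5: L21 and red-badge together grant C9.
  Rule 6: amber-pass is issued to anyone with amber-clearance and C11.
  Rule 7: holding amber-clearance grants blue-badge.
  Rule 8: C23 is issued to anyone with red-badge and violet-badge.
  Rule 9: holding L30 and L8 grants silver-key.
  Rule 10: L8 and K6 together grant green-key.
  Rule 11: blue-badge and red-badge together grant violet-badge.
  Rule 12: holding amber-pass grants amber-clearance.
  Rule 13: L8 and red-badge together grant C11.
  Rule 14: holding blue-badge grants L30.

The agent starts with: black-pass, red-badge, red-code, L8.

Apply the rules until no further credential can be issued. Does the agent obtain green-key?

Yes

Holding L8 and red-badge grants C11 (Rule 13).
Holding C11 and red-badge grants black-clearance (Rule 1).
Holding red-code, L8, and black-clearance grants K6 (Rule 3).
Holding L8 and K6 grants green-key (Rule 10).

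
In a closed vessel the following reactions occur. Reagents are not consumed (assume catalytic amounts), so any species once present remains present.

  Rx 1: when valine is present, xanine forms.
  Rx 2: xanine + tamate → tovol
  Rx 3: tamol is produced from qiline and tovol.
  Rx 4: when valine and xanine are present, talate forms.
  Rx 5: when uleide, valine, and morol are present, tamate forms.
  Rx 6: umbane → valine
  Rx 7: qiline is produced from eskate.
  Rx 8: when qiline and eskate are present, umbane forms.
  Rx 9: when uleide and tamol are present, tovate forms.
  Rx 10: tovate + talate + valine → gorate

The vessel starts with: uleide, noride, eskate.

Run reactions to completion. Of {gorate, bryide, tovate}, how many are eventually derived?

gorate would need tovate, talate, and valine (Rx 10), but tovate never forms.
No rule produces bryide, and it is not given.
tovate would need uleide and tamol (Rx 9), but tamol never forms.
None of the 3 are reached.

0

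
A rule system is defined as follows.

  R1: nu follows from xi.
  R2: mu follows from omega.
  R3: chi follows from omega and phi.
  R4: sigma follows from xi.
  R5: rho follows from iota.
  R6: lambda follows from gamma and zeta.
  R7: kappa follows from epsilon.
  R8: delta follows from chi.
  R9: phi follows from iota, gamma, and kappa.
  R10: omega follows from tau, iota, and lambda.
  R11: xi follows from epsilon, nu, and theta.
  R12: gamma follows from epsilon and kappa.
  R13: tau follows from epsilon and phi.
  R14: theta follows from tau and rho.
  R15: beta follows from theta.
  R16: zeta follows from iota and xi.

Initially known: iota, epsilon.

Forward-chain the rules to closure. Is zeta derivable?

No

zeta would need iota and xi (R16), but xi is never established.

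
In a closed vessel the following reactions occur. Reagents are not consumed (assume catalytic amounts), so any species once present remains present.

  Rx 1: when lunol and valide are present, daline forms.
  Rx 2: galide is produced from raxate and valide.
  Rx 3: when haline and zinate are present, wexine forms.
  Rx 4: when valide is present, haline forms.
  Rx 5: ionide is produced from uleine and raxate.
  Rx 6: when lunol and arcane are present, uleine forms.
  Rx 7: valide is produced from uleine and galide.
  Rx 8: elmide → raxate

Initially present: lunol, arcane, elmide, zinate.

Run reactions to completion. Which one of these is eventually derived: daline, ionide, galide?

ionide

lunol and arcane present → uleine forms (Rx 6).
elmide present → raxate forms (Rx 8).
uleine and raxate present → ionide forms (Rx 5).
galide would need raxate and valide (Rx 2), but valide never forms. daline would need lunol and valide (Rx 1), but valide never forms.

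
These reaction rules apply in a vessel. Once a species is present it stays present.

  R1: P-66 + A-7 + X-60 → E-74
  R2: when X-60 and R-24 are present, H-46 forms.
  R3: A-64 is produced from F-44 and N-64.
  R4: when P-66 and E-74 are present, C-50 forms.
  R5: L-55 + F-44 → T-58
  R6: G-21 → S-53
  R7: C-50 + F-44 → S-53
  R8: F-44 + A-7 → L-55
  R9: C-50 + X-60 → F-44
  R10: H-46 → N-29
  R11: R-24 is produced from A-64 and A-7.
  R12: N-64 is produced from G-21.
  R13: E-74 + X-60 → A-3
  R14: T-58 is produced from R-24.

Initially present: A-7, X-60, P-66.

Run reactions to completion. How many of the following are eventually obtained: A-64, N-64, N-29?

0

A-64 would need F-44 and N-64 (R3), but N-64 never forms.
N-64 would need G-21 (R12), but G-21 never forms.
N-29 would need H-46 (R10), but H-46 never forms.
None of the 3 are reached.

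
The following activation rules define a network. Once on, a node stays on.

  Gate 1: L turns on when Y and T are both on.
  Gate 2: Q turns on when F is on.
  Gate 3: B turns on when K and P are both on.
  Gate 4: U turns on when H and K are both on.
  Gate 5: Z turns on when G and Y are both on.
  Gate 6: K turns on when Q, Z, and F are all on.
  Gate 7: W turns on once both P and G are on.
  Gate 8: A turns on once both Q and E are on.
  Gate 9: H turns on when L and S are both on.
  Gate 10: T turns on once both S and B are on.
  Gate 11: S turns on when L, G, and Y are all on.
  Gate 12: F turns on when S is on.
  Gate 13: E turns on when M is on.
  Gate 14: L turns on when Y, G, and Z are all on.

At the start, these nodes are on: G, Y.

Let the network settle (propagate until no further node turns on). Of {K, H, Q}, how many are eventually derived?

G and Y are on, so Z turns on (Gate 5).
Y, G, and Z are on, so L turns on (Gate 14).
L, G, and Y are on, so S turns on (Gate 11).
L and S are on, so H turns on (Gate 9).
S is on, so F turns on (Gate 12).
F is on, so Q turns on (Gate 2).
Gate 6: Q, Z, and F on → K on.
K: reached.
H: reached.
Q: reached.
All 3 are reached.

3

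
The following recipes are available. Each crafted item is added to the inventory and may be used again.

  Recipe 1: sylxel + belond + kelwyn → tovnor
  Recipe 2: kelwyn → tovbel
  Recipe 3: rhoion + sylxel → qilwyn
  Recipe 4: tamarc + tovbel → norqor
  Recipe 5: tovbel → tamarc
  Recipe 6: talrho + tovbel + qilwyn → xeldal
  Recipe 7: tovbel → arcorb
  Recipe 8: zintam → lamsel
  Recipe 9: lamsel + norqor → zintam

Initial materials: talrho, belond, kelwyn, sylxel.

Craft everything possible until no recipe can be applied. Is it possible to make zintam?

zintam would need lamsel and norqor (Recipe 9), but lamsel is never obtained.

No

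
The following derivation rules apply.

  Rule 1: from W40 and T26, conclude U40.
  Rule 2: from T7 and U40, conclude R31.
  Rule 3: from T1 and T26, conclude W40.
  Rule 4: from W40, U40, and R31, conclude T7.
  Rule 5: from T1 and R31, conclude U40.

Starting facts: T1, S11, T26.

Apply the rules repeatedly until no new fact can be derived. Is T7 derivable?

T7 would need W40, U40, and R31 (Rule 4), but R31 is never established.

No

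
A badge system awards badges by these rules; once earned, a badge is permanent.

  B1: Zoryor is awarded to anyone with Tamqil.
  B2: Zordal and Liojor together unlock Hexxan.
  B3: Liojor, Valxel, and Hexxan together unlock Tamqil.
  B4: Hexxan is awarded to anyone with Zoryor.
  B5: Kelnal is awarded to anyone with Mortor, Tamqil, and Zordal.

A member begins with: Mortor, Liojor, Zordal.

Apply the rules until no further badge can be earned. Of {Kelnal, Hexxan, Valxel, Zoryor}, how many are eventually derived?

1

With Zordal and Liojor, Hexxan is earned (B2).
Kelnal would need Mortor, Tamqil, and Zordal (B5), but Tamqil is never earned.
Hexxan: reached.
No rule produces Valxel, and it is not given.
Zoryor would need Tamqil (B1), but Tamqil is never earned.
Reached: Hexxan — 1 of the 4.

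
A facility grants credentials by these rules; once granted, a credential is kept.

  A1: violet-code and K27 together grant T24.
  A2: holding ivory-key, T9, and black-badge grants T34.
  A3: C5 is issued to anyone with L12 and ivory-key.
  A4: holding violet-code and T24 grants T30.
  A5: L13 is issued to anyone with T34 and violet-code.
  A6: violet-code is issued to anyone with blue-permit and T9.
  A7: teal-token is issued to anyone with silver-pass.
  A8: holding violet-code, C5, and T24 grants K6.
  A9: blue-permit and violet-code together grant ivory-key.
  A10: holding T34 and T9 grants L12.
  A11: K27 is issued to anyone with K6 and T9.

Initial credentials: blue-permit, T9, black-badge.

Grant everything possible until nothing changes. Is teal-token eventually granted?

teal-token would need silver-pass (A7), but silver-pass is never granted.

No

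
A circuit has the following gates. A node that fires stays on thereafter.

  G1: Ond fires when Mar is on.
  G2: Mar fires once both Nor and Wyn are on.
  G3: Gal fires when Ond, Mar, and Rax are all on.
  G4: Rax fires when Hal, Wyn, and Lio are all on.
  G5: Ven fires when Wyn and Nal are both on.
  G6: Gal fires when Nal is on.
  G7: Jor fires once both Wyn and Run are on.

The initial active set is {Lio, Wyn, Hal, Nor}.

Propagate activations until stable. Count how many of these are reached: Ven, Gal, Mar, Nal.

G2: Nor and Wyn on → Mar on.
G4: Hal, Wyn, and Lio on → Rax on.
Mar is on, so Ond fires (G1).
G3: Ond, Mar, and Rax on → Gal on.
Ven would need Wyn and Nal (G5), but Nal never turns on.
Gal: reached.
Mar: reached.
No rule produces Nal, and it is not given.
Reached: Gal and Mar — 2 of the 4.

2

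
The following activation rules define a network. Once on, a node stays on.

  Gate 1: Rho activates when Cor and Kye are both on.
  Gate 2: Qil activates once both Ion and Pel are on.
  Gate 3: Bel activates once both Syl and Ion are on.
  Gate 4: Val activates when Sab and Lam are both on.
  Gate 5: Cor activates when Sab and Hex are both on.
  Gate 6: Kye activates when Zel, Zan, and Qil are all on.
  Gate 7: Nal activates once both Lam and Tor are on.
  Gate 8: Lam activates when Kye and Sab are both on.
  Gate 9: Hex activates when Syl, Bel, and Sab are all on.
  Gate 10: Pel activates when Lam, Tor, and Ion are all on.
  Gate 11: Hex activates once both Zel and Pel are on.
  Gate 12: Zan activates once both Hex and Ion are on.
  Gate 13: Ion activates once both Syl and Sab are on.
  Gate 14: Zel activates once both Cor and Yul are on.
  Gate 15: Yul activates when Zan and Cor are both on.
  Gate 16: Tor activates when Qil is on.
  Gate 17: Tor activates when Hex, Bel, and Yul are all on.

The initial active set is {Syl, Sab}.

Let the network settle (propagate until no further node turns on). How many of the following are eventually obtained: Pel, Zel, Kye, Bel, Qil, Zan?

3

Syl and Sab are on, so Ion activates (Gate 13).
Gate 3: Syl and Ion on → Bel on.
Gate 9: Syl, Bel, and Sab on → Hex on.
Sab and Hex are on, so Cor activates (Gate 5).
Hex and Ion are on, so Zan activates (Gate 12).
Zan and Cor are on, so Yul activates (Gate 15).
Gate 14: Cor and Yul on → Zel on.
Pel would need Lam, Tor, and Ion (Gate 10), but Lam never turns on.
Zel: reached.
Kye would need Zel, Zan, and Qil (Gate 6), but Qil never turns on.
Bel: reached.
Qil would need Ion and Pel (Gate 2), but Pel never turns on.
Zan: reached.
Reached: Zel, Bel, and Zan — 3 of the 6.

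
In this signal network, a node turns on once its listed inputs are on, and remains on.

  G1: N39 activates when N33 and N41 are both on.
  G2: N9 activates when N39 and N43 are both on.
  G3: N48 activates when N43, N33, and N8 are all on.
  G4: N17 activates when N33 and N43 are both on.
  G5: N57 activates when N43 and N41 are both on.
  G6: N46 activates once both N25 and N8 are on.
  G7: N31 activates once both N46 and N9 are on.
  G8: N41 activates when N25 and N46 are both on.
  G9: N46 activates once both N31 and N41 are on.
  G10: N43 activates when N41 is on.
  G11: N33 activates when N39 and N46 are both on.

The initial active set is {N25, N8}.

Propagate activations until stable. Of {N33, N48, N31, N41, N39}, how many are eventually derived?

N25 and N8 are on, so N46 activates (G6).
N25 and N46 are on, so N41 activates (G8).
N33 would need N39 and N46 (G11), but N39 never turns on.
N48 would need N43, N33, and N8 (G3), but N33 never turns on.
N31 would need N46 and N9 (G7), but N9 never turns on.
N41: reached.
N39 would need N33 and N41 (G1), but N33 never turns on.
Reached: N41 — 1 of the 5.

1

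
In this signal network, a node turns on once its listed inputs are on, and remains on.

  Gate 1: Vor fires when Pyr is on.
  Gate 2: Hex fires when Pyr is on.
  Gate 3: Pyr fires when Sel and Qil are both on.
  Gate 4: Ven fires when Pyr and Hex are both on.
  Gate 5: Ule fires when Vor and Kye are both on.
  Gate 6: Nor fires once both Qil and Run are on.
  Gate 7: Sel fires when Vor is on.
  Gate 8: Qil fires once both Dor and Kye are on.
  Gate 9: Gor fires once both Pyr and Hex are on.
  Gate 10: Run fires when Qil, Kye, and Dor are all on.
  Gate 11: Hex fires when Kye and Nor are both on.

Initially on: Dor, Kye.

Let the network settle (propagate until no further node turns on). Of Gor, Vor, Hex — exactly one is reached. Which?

Gate 8: Dor and Kye on → Qil on.
Qil, Kye, and Dor are on, so Run fires (Gate 10).
Qil and Run are on, so Nor fires (Gate 6).
Gate 11: Kye and Nor on → Hex on.
Gor would need Pyr and Hex (Gate 9), but Pyr never turns on. Vor would need Pyr (Gate 1), but Pyr never turns on.

Hex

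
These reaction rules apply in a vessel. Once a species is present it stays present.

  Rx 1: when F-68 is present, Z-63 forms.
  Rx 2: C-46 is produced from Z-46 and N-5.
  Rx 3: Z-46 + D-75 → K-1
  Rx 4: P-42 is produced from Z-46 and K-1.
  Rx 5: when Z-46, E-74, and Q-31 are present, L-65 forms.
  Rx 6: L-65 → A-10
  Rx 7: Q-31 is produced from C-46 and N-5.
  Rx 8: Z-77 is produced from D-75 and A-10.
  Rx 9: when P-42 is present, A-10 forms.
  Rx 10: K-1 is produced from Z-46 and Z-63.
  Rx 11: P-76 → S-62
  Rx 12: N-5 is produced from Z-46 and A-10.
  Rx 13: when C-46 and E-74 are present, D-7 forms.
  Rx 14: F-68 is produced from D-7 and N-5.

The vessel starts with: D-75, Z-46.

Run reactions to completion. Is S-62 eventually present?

S-62 would need P-76 (Rx 11), but P-76 never forms.

No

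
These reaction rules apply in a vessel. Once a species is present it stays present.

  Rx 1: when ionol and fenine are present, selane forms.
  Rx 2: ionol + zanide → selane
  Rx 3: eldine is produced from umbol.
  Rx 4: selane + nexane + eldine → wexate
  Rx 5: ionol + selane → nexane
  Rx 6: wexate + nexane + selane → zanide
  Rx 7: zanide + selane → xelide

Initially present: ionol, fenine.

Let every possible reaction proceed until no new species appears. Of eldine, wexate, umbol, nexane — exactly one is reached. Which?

ionol and fenine present → selane forms (Rx 1).
ionol and selane present → nexane forms (Rx 5).
wexate would need selane, nexane, and eldine (Rx 4), but eldine never forms. No rule produces umbol, and it is not given. eldine would need umbol (Rx 3), but umbol never forms.

nexane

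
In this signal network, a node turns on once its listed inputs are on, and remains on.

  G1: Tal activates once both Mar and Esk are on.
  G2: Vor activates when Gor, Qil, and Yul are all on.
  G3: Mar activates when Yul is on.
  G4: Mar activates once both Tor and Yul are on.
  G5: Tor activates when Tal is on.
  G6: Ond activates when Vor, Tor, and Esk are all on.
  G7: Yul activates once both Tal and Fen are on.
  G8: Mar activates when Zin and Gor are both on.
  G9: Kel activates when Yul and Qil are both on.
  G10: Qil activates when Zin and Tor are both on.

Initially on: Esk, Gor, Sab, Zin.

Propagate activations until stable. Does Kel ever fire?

No

Kel would need Yul and Qil (G9), but Yul never turns on.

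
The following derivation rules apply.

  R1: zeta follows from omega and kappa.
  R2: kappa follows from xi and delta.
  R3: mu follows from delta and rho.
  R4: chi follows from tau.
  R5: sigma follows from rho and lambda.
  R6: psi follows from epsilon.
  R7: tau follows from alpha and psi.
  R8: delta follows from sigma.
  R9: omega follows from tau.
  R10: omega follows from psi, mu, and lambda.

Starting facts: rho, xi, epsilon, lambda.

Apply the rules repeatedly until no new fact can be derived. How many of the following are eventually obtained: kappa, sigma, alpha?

From rho and lambda, R5 gives sigma.
From sigma, R8 gives delta.
xi and delta hold, so kappa follows (R2).
kappa: reached.
sigma: reached.
No rule produces alpha, and it is not given.
Reached: kappa and sigma — 2 of the 3.

2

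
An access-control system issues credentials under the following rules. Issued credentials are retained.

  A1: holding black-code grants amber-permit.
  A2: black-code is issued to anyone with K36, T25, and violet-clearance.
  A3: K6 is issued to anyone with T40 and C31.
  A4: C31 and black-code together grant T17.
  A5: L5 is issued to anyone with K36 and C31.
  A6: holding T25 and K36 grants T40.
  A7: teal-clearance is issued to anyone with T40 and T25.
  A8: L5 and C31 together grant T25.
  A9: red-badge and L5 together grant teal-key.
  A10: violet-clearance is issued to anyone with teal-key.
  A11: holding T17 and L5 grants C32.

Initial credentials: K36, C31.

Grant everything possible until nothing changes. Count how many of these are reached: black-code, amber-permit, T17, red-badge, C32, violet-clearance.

0

black-code would need K36, T25, and violet-clearance (A2), but violet-clearance is never granted.
amber-permit would need black-code (A1), but black-code is never granted.
T17 would need C31 and black-code (A4), but black-code is never granted.
No rule produces red-badge, and it is not given.
C32 would need T17 and L5 (A11), but T17 is never granted.
violet-clearance would need teal-key (A10), but teal-key is never granted.
None of the 6 are reached.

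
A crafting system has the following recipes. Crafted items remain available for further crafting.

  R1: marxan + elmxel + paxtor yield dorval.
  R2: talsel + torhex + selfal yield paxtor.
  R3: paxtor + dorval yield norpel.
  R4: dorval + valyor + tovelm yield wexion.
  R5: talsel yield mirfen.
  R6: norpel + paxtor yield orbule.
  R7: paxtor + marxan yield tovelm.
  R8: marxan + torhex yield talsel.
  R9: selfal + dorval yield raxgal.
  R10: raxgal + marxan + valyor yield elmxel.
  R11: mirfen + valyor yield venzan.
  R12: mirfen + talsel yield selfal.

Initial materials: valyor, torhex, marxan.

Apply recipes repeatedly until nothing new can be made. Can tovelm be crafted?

marxan + torhex → talsel (R8).
Using R5, talsel makes mirfen.
Using R12, mirfen and talsel make selfal.
Using R2, talsel, torhex, and selfal make paxtor.
Using R7, paxtor and marxan make tovelm.

Yes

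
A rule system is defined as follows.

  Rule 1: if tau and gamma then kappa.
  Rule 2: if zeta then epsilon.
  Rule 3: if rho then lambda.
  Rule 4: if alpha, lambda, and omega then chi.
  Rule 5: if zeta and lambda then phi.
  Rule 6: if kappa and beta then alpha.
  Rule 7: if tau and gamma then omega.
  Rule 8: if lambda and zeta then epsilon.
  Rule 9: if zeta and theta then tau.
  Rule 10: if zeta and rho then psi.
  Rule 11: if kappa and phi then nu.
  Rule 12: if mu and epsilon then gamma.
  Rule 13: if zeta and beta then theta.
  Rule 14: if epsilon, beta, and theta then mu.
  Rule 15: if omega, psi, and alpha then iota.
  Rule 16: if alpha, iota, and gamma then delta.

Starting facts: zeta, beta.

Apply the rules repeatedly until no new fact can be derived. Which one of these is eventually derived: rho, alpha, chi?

alpha

From zeta and beta, Rule 13 gives theta.
From zeta, Rule 2 gives epsilon.
epsilon, beta, and theta hold, so mu follows (Rule 14).
zeta and theta hold, so tau follows (Rule 9).
mu and epsilon hold, so gamma follows (Rule 12).
From tau and gamma, Rule 1 gives kappa.
From kappa and beta, Rule 6 gives alpha.
chi would need alpha, lambda, and omega (Rule 4), but lambda is never established. No rule produces rho, and it is not given.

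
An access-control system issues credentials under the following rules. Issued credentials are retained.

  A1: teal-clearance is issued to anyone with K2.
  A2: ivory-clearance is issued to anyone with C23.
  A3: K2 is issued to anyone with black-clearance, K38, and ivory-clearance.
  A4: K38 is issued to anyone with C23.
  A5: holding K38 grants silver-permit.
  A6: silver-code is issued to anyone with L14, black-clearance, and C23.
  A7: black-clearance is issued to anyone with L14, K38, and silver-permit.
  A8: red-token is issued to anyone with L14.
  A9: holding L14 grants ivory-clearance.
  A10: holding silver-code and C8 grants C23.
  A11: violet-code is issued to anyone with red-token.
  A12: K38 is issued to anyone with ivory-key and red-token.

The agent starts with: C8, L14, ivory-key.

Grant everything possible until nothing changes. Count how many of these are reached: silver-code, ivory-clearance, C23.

Holding L14 grants ivory-clearance (A9).
silver-code would need L14, black-clearance, and C23 (A6), but C23 is never granted.
ivory-clearance: reached.
C23 would need silver-code and C8 (A10), but silver-code is never granted.
Reached: ivory-clearance — 1 of the 3.

1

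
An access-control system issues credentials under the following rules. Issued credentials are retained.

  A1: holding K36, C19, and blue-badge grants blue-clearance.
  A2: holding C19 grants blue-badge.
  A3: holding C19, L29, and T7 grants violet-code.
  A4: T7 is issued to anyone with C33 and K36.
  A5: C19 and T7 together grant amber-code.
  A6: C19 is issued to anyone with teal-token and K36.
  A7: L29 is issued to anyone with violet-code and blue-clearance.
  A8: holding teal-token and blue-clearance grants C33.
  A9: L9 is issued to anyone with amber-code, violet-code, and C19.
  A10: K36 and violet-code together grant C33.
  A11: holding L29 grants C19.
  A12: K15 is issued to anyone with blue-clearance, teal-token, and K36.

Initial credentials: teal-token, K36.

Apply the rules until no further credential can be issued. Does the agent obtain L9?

No

L9 would need amber-code, violet-code, and C19 (A9), but violet-code is never granted.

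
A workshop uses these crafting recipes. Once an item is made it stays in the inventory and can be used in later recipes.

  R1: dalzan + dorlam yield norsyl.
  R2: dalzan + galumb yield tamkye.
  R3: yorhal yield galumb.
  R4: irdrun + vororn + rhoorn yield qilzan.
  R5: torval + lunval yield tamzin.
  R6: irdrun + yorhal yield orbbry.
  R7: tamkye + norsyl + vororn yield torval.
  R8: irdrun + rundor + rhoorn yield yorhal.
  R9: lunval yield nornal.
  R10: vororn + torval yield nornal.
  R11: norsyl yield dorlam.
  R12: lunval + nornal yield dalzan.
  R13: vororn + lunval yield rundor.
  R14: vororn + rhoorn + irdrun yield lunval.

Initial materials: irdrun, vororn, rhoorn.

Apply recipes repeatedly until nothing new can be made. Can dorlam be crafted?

No

dorlam would need norsyl (R11), but norsyl is never obtained.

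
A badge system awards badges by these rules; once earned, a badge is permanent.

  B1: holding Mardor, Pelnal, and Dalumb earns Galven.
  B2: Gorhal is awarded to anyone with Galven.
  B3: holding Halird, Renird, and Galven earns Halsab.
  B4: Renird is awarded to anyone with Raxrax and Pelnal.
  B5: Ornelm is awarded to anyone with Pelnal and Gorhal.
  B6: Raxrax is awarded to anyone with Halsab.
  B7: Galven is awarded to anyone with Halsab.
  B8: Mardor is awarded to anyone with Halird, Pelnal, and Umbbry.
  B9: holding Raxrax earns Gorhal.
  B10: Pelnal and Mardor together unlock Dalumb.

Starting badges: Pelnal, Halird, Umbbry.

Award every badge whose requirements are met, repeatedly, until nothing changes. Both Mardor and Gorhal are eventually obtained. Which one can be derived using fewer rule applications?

Mardor

Mardor: With Halird, Pelnal, and Umbbry, Mardor is earned (B8). [1 rule application]
Gorhal: With Halird, Pelnal, and Umbbry, Mardor is earned (B8). With Pelnal and Mardor, Dalumb is earned (B10). With Mardor, Pelnal, and Dalumb, Galven is earned (B1). With Galven, Gorhal is earned (B2). [4 rule applications]
Mardor needs fewer.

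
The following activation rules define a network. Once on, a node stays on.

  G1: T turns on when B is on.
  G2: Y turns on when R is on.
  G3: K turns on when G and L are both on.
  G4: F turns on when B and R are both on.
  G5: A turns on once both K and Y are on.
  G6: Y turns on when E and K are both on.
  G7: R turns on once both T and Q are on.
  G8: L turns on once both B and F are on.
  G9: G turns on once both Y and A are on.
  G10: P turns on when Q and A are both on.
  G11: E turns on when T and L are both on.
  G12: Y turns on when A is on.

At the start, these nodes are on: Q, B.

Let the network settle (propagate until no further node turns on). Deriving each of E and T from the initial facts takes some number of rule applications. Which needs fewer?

T: B is on, so T turns on (G1). [1 rule application]
E: B is on, so T turns on (G1). T and Q are on, so R turns on (G7). G4: B and R on → F on. B and F are on, so L turns on (G8). G11: T and L on → E on. [5 rule applications]
T needs fewer.

T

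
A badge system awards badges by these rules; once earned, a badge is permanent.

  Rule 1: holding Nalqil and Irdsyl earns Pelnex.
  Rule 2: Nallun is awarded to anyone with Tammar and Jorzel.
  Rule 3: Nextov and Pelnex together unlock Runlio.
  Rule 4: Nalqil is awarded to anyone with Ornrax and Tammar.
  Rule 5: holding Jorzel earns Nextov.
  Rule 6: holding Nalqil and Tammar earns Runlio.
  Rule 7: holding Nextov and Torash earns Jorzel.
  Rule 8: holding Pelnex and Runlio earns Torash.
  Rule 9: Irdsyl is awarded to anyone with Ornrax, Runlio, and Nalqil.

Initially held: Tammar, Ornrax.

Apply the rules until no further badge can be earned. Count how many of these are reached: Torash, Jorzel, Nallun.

1

With Ornrax and Tammar, Nalqil is earned (Rule 4).
With Nalqil and Tammar, Runlio is earned (Rule 6).
With Ornrax, Runlio, and Nalqil, Irdsyl is earned (Rule 9).
With Nalqil and Irdsyl, Pelnex is earned (Rule 1).
With Pelnex and Runlio, Torash is earned (Rule 8).
Torash: reached.
Jorzel would need Nextov and Torash (Rule 7), but Nextov is never earned.
Nallun would need Tammar and Jorzel (Rule 2), but Jorzel is never earned.
Reached: Torash — 1 of the 3.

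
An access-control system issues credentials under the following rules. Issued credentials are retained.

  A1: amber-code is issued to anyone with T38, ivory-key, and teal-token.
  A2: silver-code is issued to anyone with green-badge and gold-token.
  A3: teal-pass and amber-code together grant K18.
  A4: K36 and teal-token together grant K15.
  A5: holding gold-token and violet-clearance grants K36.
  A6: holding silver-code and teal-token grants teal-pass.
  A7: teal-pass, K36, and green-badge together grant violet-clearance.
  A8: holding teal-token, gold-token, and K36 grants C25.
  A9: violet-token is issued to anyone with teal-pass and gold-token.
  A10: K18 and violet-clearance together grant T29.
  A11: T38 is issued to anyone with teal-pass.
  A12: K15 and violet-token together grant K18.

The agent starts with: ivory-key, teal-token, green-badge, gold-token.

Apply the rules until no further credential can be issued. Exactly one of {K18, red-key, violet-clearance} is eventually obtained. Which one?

K18

Holding green-badge and gold-token grants silver-code (A2).
Holding silver-code and teal-token grants teal-pass (A6).
Holding teal-pass grants T38 (A11).
Holding T38, ivory-key, and teal-token grants amber-code (A1).
Holding teal-pass and amber-code grants K18 (A3).
violet-clearance would need teal-pass, K36, and green-badge (A7), but K36 is never granted. No rule produces red-key, and it is not given.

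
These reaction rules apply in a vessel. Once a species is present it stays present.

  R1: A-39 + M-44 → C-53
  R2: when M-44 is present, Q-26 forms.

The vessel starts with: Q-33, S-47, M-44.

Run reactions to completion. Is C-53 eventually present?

C-53 would need A-39 and M-44 (R1), but A-39 never forms.

No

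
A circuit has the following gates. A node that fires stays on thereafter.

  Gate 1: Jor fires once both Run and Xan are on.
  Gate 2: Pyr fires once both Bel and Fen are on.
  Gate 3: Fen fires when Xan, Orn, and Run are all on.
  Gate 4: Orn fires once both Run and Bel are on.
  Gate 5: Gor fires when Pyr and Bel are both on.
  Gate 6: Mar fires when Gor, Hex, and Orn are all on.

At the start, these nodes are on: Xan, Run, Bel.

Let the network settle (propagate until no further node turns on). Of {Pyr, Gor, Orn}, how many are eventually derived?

3

Run and Bel are on, so Orn fires (Gate 4).
Xan, Orn, and Run are on, so Fen fires (Gate 3).
Gate 2: Bel and Fen on → Pyr on.
Gate 5: Pyr and Bel on → Gor on.
Pyr: reached.
Gor: reached.
Orn: reached.
All 3 are reached.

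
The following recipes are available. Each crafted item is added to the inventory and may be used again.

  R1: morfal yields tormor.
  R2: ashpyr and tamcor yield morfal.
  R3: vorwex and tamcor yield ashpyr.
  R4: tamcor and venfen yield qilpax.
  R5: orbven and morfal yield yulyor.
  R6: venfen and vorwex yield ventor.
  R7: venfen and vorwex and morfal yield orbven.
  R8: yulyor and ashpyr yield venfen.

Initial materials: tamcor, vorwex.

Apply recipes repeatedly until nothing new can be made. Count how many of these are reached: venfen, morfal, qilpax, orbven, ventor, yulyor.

Using R3, vorwex and tamcor make ashpyr.
ashpyr and tamcor → morfal (R2).
venfen would need yulyor and ashpyr (R8), but yulyor is never obtained.
morfal: reached.
qilpax would need tamcor and venfen (R4), but venfen is never obtained.
orbven would need venfen, vorwex, and morfal (R7), but venfen is never obtained.
ventor would need venfen and vorwex (R6), but venfen is never obtained.
yulyor would need orbven and morfal (R5), but orbven is never obtained.
Reached: morfal — 1 of the 6.

1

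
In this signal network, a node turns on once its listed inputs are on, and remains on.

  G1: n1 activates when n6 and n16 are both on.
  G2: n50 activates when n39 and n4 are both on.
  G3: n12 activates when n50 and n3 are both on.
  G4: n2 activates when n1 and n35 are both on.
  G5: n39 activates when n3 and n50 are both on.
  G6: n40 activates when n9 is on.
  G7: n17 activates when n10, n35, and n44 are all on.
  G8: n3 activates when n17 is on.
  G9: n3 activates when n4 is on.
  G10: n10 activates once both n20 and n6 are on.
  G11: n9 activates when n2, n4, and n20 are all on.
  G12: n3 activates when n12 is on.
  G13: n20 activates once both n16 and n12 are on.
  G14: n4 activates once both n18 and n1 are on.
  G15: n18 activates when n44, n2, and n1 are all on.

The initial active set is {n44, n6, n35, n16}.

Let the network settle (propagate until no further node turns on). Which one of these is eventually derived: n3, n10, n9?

n3

n6 and n16 are on, so n1 activates (G1).
G4: n1 and n35 on → n2 on.
G15: n44, n2, and n1 on → n18 on.
G14: n18 and n1 on → n4 on.
n4 is on, so n3 activates (G9).
n10 would need n20 and n6 (G10), but n20 never turns on. n9 would need n2, n4, and n20 (G11), but n20 never turns on.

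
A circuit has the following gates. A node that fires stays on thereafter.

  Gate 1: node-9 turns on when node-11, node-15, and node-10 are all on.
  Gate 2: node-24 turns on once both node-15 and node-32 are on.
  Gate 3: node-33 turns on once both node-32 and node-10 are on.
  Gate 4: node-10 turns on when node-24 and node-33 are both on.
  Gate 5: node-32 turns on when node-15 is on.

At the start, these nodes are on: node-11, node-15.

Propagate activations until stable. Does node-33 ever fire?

node-33 would need node-32 and node-10 (Gate 3), but node-10 never turns on.

No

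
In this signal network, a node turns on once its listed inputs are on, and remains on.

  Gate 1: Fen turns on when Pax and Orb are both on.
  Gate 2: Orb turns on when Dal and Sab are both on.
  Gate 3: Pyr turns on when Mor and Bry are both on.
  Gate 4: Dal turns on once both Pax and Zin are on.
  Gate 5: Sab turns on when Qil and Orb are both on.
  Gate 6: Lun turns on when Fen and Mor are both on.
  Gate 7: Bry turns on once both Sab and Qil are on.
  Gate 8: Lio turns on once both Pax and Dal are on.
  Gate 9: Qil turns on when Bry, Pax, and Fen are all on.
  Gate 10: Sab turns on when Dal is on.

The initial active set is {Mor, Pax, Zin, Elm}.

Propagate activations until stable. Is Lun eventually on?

Yes

Pax and Zin are on, so Dal turns on (Gate 4).
Dal is on, so Sab turns on (Gate 10).
Gate 2: Dal and Sab on → Orb on.
Gate 1: Pax and Orb on → Fen on.
Fen and Mor are on, so Lun turns on (Gate 6).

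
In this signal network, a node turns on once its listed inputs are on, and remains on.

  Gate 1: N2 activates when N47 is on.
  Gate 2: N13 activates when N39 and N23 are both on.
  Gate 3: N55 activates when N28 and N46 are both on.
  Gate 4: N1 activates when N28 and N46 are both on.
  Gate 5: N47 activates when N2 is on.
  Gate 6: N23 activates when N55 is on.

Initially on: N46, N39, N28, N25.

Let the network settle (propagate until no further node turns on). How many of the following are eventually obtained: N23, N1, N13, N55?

4

Gate 4: N28 and N46 on → N1 on.
Gate 3: N28 and N46 on → N55 on.
Gate 6: N55 on → N23 on.
Gate 2: N39 and N23 on → N13 on.
N23: reached.
N1: reached.
N13: reached.
N55: reached.
All 4 are reached.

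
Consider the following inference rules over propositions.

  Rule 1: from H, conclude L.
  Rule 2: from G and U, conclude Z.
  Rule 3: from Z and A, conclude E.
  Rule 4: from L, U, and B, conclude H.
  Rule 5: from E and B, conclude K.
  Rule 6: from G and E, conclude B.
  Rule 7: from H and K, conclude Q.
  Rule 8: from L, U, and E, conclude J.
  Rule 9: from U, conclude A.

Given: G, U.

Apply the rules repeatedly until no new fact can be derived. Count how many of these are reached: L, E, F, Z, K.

From G and U, Rule 2 gives Z.
From U, Rule 9 gives A.
From Z and A, Rule 3 gives E.
G and E hold, so B follows (Rule 6).
From E and B, Rule 5 gives K.
L would need H (Rule 1), but H is never established.
E: reached.
No rule produces F, and it is not given.
Z: reached.
K: reached.
Reached: E, Z, and K — 3 of the 5.

3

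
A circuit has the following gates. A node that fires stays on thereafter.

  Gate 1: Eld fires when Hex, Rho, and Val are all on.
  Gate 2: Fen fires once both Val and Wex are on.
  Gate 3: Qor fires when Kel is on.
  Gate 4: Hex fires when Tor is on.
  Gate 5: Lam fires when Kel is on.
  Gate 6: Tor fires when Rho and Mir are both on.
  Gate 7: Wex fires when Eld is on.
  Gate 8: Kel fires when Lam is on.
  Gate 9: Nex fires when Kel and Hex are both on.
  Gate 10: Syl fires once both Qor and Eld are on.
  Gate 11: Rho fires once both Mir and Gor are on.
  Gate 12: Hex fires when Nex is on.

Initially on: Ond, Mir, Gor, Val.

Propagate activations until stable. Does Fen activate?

Gate 11: Mir and Gor on → Rho on.
Gate 6: Rho and Mir on → Tor on.
Gate 4: Tor on → Hex on.
Hex, Rho, and Val are on, so Eld fires (Gate 1).
Gate 7: Eld on → Wex on.
Gate 2: Val and Wex on → Fen on.

Yes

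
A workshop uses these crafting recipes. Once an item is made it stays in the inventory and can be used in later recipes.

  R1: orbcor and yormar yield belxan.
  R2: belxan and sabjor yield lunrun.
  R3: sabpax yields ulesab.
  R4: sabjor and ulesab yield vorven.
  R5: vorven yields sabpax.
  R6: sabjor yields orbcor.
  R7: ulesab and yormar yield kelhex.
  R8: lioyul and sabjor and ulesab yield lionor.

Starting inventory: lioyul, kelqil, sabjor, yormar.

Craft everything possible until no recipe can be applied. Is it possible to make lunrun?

Yes

Using R6, sabjor makes orbcor.
Using R1, orbcor and yormar make belxan.
belxan and sabjor → lunrun (R2).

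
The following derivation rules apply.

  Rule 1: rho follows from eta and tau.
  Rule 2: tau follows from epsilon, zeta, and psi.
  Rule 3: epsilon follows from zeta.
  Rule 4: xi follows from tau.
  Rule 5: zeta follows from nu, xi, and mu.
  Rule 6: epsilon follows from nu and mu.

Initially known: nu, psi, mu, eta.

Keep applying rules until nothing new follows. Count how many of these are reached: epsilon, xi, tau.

1

From nu and mu, Rule 6 gives epsilon.
epsilon: reached.
xi would need tau (Rule 4), but tau is never established.
tau would need epsilon, zeta, and psi (Rule 2), but zeta is never established.
Reached: epsilon — 1 of the 3.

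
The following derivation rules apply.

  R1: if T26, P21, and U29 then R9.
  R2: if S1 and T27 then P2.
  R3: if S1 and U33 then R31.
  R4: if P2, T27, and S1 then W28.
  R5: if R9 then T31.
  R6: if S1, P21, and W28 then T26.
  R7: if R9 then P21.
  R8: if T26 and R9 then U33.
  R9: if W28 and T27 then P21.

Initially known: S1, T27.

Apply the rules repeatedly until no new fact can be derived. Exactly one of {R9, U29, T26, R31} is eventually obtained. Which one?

From S1 and T27, R2 gives P2.
P2, T27, and S1 hold, so W28 follows (R4).
From W28 and T27, R9 gives P21.
From S1, P21, and W28, R6 gives T26.
No rule produces U29, and it is not given. R9 would need T26, P21, and U29 (R1), but U29 is never established. R31 would need S1 and U33 (R3), but U33 is never established.

T26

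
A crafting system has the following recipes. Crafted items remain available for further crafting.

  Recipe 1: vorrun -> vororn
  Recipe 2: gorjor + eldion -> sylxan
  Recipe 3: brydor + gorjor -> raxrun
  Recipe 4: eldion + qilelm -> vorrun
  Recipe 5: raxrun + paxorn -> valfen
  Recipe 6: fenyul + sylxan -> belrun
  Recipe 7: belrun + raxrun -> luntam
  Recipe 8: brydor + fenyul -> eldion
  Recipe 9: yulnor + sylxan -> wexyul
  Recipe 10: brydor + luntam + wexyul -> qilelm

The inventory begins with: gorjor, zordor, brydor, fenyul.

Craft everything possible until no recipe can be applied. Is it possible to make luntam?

Yes

Using Recipe 3, brydor and gorjor make raxrun.
Using Recipe 8, brydor and fenyul make eldion.
gorjor + eldion -> sylxan (Recipe 2).
Using Recipe 6, fenyul and sylxan make belrun.
Using Recipe 7, belrun and raxrun make luntam.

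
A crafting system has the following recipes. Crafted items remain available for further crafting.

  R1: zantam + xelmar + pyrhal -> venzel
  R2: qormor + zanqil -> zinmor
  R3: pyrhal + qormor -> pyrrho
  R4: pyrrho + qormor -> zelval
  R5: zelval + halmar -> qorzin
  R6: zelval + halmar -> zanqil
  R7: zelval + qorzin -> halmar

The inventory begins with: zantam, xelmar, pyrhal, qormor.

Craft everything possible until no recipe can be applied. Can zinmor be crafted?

zinmor would need qormor and zanqil (R2), but zanqil is never obtained.

No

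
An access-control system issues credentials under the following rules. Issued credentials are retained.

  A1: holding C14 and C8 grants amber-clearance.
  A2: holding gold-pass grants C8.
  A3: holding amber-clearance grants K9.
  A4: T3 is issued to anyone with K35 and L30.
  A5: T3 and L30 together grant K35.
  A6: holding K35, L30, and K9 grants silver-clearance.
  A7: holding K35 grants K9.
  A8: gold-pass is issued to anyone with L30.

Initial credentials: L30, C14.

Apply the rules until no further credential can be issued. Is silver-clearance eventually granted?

No

silver-clearance would need K35, L30, and K9 (A6), but K35 is never granted.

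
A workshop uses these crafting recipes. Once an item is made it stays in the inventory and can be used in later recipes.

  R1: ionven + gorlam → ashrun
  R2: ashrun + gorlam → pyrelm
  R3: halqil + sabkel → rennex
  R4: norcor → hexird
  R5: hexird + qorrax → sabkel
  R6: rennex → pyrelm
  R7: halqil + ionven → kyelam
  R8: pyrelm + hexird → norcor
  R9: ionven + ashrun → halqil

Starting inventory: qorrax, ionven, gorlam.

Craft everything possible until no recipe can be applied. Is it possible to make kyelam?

Yes

ionven + gorlam → ashrun (R1).
Using R9, ionven and ashrun make halqil.
Using R7, halqil and ionven make kyelam.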